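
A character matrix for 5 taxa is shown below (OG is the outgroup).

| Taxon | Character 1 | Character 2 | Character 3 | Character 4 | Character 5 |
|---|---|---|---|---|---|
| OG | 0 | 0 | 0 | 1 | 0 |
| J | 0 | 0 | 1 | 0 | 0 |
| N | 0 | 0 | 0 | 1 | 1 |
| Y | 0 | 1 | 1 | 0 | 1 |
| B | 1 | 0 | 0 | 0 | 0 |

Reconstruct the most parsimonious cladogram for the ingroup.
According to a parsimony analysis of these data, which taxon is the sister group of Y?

Character polarity is set by the outgroup: the derived state is whichever differs from the outgroup's state, so for Character 4 the derived state is '0', and for the remaining characters it is '1'.
Character 1: derived state '1' in B only — an autapomorphy, so it tells us nothing about relationships among taxa.
Character 2: derived state '1' in Y only — an autapomorphy, so it tells us nothing about relationships among taxa.
Character 3: derived state '1' in J and Y only — synapomorphy for {J, Y}.
Only B, J, and Y show the derived state '0' for Character 4, supporting them as a clade.
Character 5 groups N and Y, which is incompatible with the clades supported by the remaining characters; treating it as convergent (homoplasy) costs fewer steps than any alternative tree.
Most parsimonious ingroup topology: (((J,Y),B),N).
Y and J form a cherry on this tree, so they are sister taxa.

J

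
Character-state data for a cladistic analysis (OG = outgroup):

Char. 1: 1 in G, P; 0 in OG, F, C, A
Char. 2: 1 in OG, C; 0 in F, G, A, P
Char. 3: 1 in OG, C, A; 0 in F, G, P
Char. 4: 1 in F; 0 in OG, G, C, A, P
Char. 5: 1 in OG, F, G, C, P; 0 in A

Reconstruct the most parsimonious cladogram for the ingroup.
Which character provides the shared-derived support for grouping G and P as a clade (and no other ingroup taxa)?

Character polarity is set by the outgroup: the derived state is whichever differs from the outgroup's state, so for Char. 2, Char. 3, Char. 5 the derived state is '0', and for the remaining characters it is '1'.
Only G and P show the derived state '1' for Char. 1, supporting them as a clade.
Char. 2 (derived state '0') is shared by A, F, G, and P — a synapomorphy uniting that clade.
Char. 3: derived state '0' in F, G, and P only — synapomorphy for {F, G, P}.
Char. 4: derived state '1' in F only — an autapomorphy, so it tells us nothing about relationships among taxa.
Char. 5: derived state '0' in A only — an autapomorphy, so it tells us nothing about relationships among taxa.
Most parsimonious ingroup topology: (((F,(G,P)),A),C).
The clade {G, P} is supported by Char. 1: its derived state '1' occurs in exactly those taxa and in no other taxon (including the outgroup).

Char. 1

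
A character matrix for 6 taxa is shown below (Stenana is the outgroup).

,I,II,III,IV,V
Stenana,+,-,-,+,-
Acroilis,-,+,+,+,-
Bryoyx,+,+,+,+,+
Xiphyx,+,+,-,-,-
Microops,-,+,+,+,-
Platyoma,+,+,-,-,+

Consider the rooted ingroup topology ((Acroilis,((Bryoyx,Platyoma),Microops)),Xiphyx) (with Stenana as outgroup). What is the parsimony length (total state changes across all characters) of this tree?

8

Map each character onto ((Acroilis,((Bryoyx,Platyoma),Microops)),Xiphyx) (rooted by Stenana) and count the minimum state changes it requires (Fitch parsimony):
I: 2; II: 1; III: 2; IV: 2; V: 1.
Total tree length = 8.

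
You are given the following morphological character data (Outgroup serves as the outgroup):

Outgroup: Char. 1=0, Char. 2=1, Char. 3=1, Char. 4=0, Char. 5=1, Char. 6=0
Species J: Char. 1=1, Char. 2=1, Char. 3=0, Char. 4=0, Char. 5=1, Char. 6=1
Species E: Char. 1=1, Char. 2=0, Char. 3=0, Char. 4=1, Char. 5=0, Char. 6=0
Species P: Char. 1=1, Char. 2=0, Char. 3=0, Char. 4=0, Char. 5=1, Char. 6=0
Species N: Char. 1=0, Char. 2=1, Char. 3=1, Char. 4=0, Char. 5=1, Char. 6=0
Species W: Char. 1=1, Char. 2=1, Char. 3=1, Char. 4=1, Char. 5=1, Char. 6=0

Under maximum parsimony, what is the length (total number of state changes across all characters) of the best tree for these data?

7

Character polarity is set by the outgroup: the derived state is whichever differs from the outgroup's state, so for Char. 2, Char. 3, Char. 5 the derived state is '0', and for the remaining characters it is '1'.
Char. 1: derived state '1' in Species E, Species J, Species P, and Species W only — synapomorphy for {Species E, Species J, Species P, Species W}.
Char. 2: derived state '0' in Species E and Species P only — synapomorphy for {Species E, Species P}.
Char. 3 (derived state '0') is shared by Species E, Species J, and Species P — a synapomorphy uniting that clade.
Char. 4 (state '1') occurs in Species E and Species W but conflicts with the nesting implied by the other characters — most parsimoniously interpreted as homoplasy.
Char. 5: derived state '0' in Species E only — an autapomorphy, so it tells us nothing about relationships among taxa.
Char. 6 (derived state '1') is unique to Species J (autapomorphy; uninformative for grouping).
Most parsimonious ingroup topology: (((Species J,(Species E,Species P)),Species W),Species N).
Changes per character on this tree: Char. 1: 1; Char. 2: 1; Char. 3: 1; Char. 4: 2; Char. 5: 1; Char. 6: 1.
Total = 7.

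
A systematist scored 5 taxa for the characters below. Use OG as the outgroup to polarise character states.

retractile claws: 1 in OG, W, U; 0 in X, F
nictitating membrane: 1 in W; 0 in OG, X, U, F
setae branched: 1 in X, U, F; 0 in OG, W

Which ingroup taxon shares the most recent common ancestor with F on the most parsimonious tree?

X

Character polarity is set by the outgroup: the derived state is whichever differs from the outgroup's state, so for retractile claws the derived state is '0', and for the remaining characters it is '1'.
retractile claws (derived state '0') is shared by F and X — a synapomorphy uniting that clade.
nictitating membrane (derived state '1') is unique to W (autapomorphy; uninformative for grouping).
setae branched (derived state '1') is shared by F, U, and X — a synapomorphy uniting that clade.
Most parsimonious ingroup topology: (((X,F),U),W).
F and X form a cherry on this tree, so they are sister taxa.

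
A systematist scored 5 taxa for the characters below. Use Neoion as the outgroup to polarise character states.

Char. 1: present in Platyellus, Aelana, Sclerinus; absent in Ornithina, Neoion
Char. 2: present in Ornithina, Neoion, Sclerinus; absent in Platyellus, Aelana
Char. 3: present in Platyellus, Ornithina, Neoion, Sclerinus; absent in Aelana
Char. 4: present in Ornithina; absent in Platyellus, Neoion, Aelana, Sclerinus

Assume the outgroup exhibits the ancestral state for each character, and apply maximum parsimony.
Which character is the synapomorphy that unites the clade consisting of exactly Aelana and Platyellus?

Character polarity is set by the outgroup: the derived state is whichever differs from the outgroup's state, so for Char. 2, Char. 3 the derived state is 'absent', and for the remaining characters it is 'present'.
Char. 1: derived state 'present' in Aelana, Platyellus, and Sclerinus only — synapomorphy for {Aelana, Platyellus, Sclerinus}.
Char. 2 (derived state 'absent') is shared by Aelana and Platyellus — a synapomorphy uniting that clade.
Char. 3 (derived state 'absent') is unique to Aelana (autapomorphy; uninformative for grouping).
Char. 4 (derived state 'present') is unique to Ornithina (autapomorphy; uninformative for grouping).
Most parsimonious ingroup topology: (((Aelana,Platyellus),Sclerinus),Ornithina).
The clade {Aelana, Platyellus} is supported by Char. 2: its derived state 'absent' occurs in exactly those taxa and in no other taxon (including the outgroup).

Char. 2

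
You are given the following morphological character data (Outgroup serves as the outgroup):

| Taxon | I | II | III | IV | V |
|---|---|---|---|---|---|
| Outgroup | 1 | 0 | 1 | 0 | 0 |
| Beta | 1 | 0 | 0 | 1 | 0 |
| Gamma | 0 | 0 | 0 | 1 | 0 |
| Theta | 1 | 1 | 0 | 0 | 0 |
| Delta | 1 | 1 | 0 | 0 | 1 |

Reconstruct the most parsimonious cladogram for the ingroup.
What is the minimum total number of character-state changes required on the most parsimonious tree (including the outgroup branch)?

5

Character polarity is set by the outgroup: the derived state is whichever differs from the outgroup's state, so for I, III the derived state is '0', and for the remaining characters it is '1'.
I (derived state '0') is unique to Gamma (autapomorphy; uninformative for grouping).
II (derived state '1') is shared by Delta and Theta — a synapomorphy uniting that clade.
III (derived state '0') is shared by all ingroup taxa — unites the whole ingroup.
Only Beta and Gamma show the derived state '1' for IV, supporting them as a clade.
V (derived state '1') is unique to Delta (autapomorphy; uninformative for grouping).
Most parsimonious ingroup topology: ((Beta,Gamma),(Theta,Delta)).
Changes per character on this tree: I: 1; II: 1; III: 1; IV: 1; V: 1.
Total = 5.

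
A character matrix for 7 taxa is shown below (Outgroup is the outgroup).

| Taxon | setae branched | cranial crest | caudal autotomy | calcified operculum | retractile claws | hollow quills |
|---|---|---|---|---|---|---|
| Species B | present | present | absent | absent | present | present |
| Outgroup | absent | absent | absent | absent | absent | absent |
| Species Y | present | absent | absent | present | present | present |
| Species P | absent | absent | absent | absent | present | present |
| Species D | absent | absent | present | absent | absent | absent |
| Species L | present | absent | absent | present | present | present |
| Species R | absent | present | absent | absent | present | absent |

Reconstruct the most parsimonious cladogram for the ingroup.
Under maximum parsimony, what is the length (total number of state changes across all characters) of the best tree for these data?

The outgroup has state 'absent' for every character, so 'present' is the derived state throughout.
setae branched (derived state 'present') is shared by Species B, Species L, and Species Y — a synapomorphy uniting that clade.
cranial crest (state 'present') occurs in Species B and Species R but conflicts with the nesting implied by the other characters — most parsimoniously interpreted as homoplasy.
caudal autotomy: derived state 'present' in Species D only — an autapomorphy, so it tells us nothing about relationships among taxa.
calcified operculum: derived state 'present' in Species L and Species Y only — synapomorphy for {Species L, Species Y}.
Only Species B, Species L, Species P, Species R, and Species Y show the derived state 'present' for retractile claws, supporting them as a clade.
Only Species B, Species L, Species P, and Species Y show the derived state 'present' for hollow quills, supporting them as a clade.
Most parsimonious ingroup topology: (((((Species L,Species Y),Species B),Species P),Species R),Species D).
Changes per character on this tree: setae branched: 1; cranial crest: 2; caudal autotomy: 1; calcified operculum: 1; retractile claws: 1; hollow quills: 1.
Total = 7.

7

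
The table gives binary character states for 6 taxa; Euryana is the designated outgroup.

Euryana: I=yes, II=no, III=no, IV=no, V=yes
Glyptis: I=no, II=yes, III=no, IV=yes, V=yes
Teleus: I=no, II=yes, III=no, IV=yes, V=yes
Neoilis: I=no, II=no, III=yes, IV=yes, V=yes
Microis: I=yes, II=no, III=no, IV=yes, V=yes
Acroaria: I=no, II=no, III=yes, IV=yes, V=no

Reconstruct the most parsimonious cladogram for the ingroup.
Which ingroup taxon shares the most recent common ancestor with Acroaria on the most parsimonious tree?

Neoilis

Character polarity is set by the outgroup: the derived state is whichever differs from the outgroup's state, so for I, V the derived state is 'no', and for the remaining characters it is 'yes'.
I (derived state 'no') is shared by Acroaria, Glyptis, Neoilis, and Teleus — a synapomorphy uniting that clade.
II (derived state 'yes') is shared by Glyptis and Teleus — a synapomorphy uniting that clade.
Only Acroaria and Neoilis show the derived state 'yes' for III, supporting them as a clade.
All ingroup taxa share the derived state 'yes' for IV; it defines the ingroup but does not resolve relationships within it.
V (derived state 'no') is unique to Acroaria (autapomorphy; uninformative for grouping).
Most parsimonious ingroup topology: (((Glyptis,Teleus),(Neoilis,Acroaria)),Microis).
Acroaria and Neoilis form a cherry on this tree, so they are sister taxa.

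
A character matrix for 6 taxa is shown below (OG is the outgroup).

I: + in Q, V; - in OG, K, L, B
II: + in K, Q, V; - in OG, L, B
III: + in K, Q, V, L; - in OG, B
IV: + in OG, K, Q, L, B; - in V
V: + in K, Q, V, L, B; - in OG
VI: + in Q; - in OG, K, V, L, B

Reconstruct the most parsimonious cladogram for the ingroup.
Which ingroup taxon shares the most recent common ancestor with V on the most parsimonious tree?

Character polarity is set by the outgroup: the derived state is whichever differs from the outgroup's state, so for IV the derived state is '-', and for the remaining characters it is '+'.
I (derived state '+') is shared by Q and V — a synapomorphy uniting that clade.
II: derived state '+' in K, Q, and V only — synapomorphy for {K, Q, V}.
III: derived state '+' in K, L, Q, and V only — synapomorphy for {K, L, Q, V}.
IV: derived state '-' in V only — an autapomorphy, so it tells us nothing about relationships among taxa.
V (derived state '+') is shared by all ingroup taxa — unites the whole ingroup.
VI (derived state '+') is unique to Q (autapomorphy; uninformative for grouping).
Most parsimonious ingroup topology: (((K,(Q,V)),L),B).
V and Q form a cherry on this tree, so they are sister taxa.

Q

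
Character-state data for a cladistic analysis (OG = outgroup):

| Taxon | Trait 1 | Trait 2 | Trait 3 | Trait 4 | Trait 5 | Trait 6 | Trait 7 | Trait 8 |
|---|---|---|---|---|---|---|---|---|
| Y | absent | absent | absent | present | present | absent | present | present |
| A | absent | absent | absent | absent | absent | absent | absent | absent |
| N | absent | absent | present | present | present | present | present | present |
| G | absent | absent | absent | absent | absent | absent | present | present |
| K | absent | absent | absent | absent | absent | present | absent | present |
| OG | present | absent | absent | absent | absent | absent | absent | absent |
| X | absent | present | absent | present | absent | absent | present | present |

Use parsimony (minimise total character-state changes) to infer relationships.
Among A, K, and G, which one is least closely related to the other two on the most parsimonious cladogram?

A

Character polarity is set by the outgroup: the derived state is whichever differs from the outgroup's state, so for Trait 1 the derived state is 'absent', and for the remaining characters it is 'present'.
Trait 1 (derived state 'absent') is shared by all ingroup taxa — unites the whole ingroup.
Trait 2 (derived state 'present') is unique to X (autapomorphy; uninformative for grouping).
Trait 3 (derived state 'present') is unique to N (autapomorphy; uninformative for grouping).
Trait 4: derived state 'present' in N, X, and Y only — synapomorphy for {N, X, Y}.
Only N and Y show the derived state 'present' for Trait 5, supporting them as a clade.
Trait 6 groups K and N, which is incompatible with the clades supported by the remaining characters; treating it as convergent (homoplasy) costs fewer steps than any alternative tree.
Only G, N, X, and Y show the derived state 'present' for Trait 7, supporting them as a clade.
Trait 8 (derived state 'present') is shared by G, K, N, X, and Y — a synapomorphy uniting that clade.
Most parsimonious ingroup topology: (A,((((Y,N),X),G),K)).
G and K share a more recent common ancestor with each other than either does with A, so A is the least closely related of the three.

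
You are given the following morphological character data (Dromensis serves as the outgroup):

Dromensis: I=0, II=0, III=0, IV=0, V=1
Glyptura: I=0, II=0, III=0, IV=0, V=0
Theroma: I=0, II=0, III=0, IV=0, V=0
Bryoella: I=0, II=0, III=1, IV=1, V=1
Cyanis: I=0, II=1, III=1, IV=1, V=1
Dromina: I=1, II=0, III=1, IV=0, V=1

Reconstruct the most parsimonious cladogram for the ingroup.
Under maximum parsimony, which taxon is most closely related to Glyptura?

Theroma

Character polarity is set by the outgroup: the derived state is whichever differs from the outgroup's state, so for V the derived state is '0', and for the remaining characters it is '1'.
I (derived state '1') is unique to Dromina (autapomorphy; uninformative for grouping).
II (derived state '1') is unique to Cyanis (autapomorphy; uninformative for grouping).
Only Bryoella, Cyanis, and Dromina show the derived state '1' for III, supporting them as a clade.
IV (derived state '1') is shared by Bryoella and Cyanis — a synapomorphy uniting that clade.
V: derived state '0' in Glyptura and Theroma only — synapomorphy for {Glyptura, Theroma}.
Most parsimonious ingroup topology: ((Glyptura,Theroma),((Bryoella,Cyanis),Dromina)).
Glyptura and Theroma form a cherry on this tree, so they are sister taxa.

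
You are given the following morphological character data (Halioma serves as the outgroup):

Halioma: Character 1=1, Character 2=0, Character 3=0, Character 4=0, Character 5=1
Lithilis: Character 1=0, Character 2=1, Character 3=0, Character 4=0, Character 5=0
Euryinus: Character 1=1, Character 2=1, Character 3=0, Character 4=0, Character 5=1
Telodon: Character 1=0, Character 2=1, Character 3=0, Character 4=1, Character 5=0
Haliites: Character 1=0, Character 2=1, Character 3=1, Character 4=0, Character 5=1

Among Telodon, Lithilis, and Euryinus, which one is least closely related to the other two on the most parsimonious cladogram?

Euryinus

Character polarity is set by the outgroup: the derived state is whichever differs from the outgroup's state, so for Character 1, Character 5 the derived state is '0', and for the remaining characters it is '1'.
Character 1 (derived state '0') is shared by Haliites, Lithilis, and Telodon — a synapomorphy uniting that clade.
Character 2 (derived state '1') is shared by all ingroup taxa — unites the whole ingroup.
Character 3 (derived state '1') is unique to Haliites (autapomorphy; uninformative for grouping).
Character 4: derived state '1' in Telodon only — an autapomorphy, so it tells us nothing about relationships among taxa.
Character 5: derived state '0' in Lithilis and Telodon only — synapomorphy for {Lithilis, Telodon}.
Most parsimonious ingroup topology: (((Lithilis,Telodon),Haliites),Euryinus).
Telodon and Lithilis share a more recent common ancestor with each other than either does with Euryinus, so Euryinus is the least closely related of the three.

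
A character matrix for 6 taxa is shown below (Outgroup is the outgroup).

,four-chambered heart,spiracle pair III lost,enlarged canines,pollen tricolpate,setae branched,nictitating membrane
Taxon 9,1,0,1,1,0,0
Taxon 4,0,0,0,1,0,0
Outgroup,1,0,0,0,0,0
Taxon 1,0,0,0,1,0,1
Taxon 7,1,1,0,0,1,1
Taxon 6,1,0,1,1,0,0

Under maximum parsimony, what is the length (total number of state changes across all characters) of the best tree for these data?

7

Character polarity is set by the outgroup: the derived state is whichever differs from the outgroup's state, so for four-chambered heart the derived state is '0', and for the remaining characters it is '1'.
four-chambered heart: derived state '0' in Taxon 1 and Taxon 4 only — synapomorphy for {Taxon 1, Taxon 4}.
spiracle pair III lost: derived state '1' in Taxon 7 only — an autapomorphy, so it tells us nothing about relationships among taxa.
Only Taxon 6 and Taxon 9 show the derived state '1' for enlarged canines, supporting them as a clade.
pollen tricolpate (derived state '1') is shared by Taxon 1, Taxon 4, Taxon 6, and Taxon 9 — a synapomorphy uniting that clade.
setae branched: derived state '1' in Taxon 7 only — an autapomorphy, so it tells us nothing about relationships among taxa.
nictitating membrane (state '1') occurs in Taxon 1 and Taxon 7 but conflicts with the nesting implied by the other characters — most parsimoniously interpreted as homoplasy.
Most parsimonious ingroup topology: (((Taxon 1,Taxon 4),(Taxon 6,Taxon 9)),Taxon 7).
Changes per character on this tree: four-chambered heart: 1; spiracle pair III lost: 1; enlarged canines: 1; pollen tricolpate: 1; setae branched: 1; nictitating membrane: 2.
Total = 7.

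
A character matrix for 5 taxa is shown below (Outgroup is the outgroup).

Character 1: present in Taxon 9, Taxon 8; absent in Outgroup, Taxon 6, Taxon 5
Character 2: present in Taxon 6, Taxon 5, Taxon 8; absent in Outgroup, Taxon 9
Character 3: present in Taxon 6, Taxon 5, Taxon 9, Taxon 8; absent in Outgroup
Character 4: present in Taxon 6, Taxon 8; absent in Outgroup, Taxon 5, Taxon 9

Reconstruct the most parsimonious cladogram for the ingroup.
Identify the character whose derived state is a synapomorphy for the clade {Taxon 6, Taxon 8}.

The outgroup has state 'absent' for every character, so 'present' is the derived state throughout.
Character 1 groups Taxon 8 and Taxon 9, which is incompatible with the clades supported by the remaining characters; treating it as convergent (homoplasy) costs fewer steps than any alternative tree.
Character 2: derived state 'present' in Taxon 5, Taxon 6, and Taxon 8 only — synapomorphy for {Taxon 5, Taxon 6, Taxon 8}.
All ingroup taxa share the derived state 'present' for Character 3; it defines the ingroup but does not resolve relationships within it.
Only Taxon 6 and Taxon 8 show the derived state 'present' for Character 4, supporting them as a clade.
Most parsimonious ingroup topology: (((Taxon 6,Taxon 8),Taxon 5),Taxon 9).
The clade {Taxon 6, Taxon 8} is supported by Character 4: its derived state 'present' occurs in exactly those taxa and in no other taxon (including the outgroup).

Character 4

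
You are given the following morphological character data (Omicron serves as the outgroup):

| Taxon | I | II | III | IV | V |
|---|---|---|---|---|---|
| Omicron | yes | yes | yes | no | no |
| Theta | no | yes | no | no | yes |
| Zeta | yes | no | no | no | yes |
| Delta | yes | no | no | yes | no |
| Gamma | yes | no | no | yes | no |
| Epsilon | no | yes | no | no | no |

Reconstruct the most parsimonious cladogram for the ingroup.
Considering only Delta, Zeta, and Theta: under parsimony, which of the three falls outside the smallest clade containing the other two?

Character polarity is set by the outgroup: the derived state is whichever differs from the outgroup's state, so for I, II, III the derived state is 'no', and for the remaining characters it is 'yes'.
I (derived state 'no') is shared by Epsilon and Theta — a synapomorphy uniting that clade.
II: derived state 'no' in Delta, Gamma, and Zeta only — synapomorphy for {Delta, Gamma, Zeta}.
III (derived state 'no') is shared by all ingroup taxa — unites the whole ingroup.
IV (derived state 'yes') is shared by Delta and Gamma — a synapomorphy uniting that clade.
V (state 'yes') occurs in Theta and Zeta but conflicts with the nesting implied by the other characters — most parsimoniously interpreted as homoplasy.
Most parsimonious ingroup topology: ((Theta,Epsilon),(Zeta,(Delta,Gamma))).
Zeta and Delta share a more recent common ancestor with each other than either does with Theta, so Theta is the least closely related of the three.

Theta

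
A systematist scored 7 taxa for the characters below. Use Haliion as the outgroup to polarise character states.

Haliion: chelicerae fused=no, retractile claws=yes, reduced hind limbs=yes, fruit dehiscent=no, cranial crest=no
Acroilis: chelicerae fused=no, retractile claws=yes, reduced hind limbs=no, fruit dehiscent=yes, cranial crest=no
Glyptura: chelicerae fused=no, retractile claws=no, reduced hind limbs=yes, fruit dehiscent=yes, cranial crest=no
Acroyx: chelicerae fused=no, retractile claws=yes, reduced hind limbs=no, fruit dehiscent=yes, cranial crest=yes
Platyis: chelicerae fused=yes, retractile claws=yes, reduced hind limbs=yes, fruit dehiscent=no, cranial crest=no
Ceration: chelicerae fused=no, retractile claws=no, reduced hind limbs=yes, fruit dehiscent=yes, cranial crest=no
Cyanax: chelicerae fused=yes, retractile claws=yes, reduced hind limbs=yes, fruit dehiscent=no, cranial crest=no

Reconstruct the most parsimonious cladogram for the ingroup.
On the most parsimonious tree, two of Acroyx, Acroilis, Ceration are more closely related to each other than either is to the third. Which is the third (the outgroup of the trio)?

Character polarity is set by the outgroup: the derived state is whichever differs from the outgroup's state, so for retractile claws, reduced hind limbs the derived state is 'no', and for the remaining characters it is 'yes'.
chelicerae fused: derived state 'yes' in Cyanax and Platyis only — synapomorphy for {Cyanax, Platyis}.
retractile claws: derived state 'no' in Ceration and Glyptura only — synapomorphy for {Ceration, Glyptura}.
Only Acroilis and Acroyx show the derived state 'no' for reduced hind limbs, supporting them as a clade.
Only Acroilis, Acroyx, Ceration, and Glyptura show the derived state 'yes' for fruit dehiscent, supporting them as a clade.
cranial crest: derived state 'yes' in Acroyx only — an autapomorphy, so it tells us nothing about relationships among taxa.
Most parsimonious ingroup topology: (((Acroilis,Acroyx),(Glyptura,Ceration)),(Platyis,Cyanax)).
Acroilis and Acroyx share a more recent common ancestor with each other than either does with Ceration, so Ceration is the least closely related of the three.

Ceration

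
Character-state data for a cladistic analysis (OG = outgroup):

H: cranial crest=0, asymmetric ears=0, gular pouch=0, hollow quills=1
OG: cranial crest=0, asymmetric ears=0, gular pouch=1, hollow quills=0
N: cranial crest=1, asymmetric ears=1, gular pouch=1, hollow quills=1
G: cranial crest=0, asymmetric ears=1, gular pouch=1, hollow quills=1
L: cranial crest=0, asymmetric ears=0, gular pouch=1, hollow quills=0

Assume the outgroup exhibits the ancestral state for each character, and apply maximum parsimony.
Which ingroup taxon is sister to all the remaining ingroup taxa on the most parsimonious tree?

L

Character polarity is set by the outgroup: the derived state is whichever differs from the outgroup's state, so for gular pouch the derived state is '0', and for the remaining characters it is '1'.
cranial crest (derived state '1') is unique to N (autapomorphy; uninformative for grouping).
asymmetric ears: derived state '1' in G and N only — synapomorphy for {G, N}.
gular pouch: derived state '0' in H only — an autapomorphy, so it tells us nothing about relationships among taxa.
hollow quills (derived state '1') is shared by G, H, and N — a synapomorphy uniting that clade.
Most parsimonious ingroup topology: (((G,N),H),L).
L is sister to the clade containing all other ingroup taxa, so it is the earliest-diverging (most basal) ingroup lineage.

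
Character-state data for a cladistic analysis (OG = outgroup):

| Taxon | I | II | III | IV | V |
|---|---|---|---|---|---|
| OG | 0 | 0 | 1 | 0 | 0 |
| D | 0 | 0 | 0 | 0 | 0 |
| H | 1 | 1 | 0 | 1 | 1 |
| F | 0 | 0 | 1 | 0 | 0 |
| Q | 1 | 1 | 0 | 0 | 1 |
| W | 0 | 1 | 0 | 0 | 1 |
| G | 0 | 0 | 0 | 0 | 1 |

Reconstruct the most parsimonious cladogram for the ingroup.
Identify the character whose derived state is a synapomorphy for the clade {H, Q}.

I

Character polarity is set by the outgroup: the derived state is whichever differs from the outgroup's state, so for III the derived state is '0', and for the remaining characters it is '1'.
I (derived state '1') is shared by H and Q — a synapomorphy uniting that clade.
Only H, Q, and W show the derived state '1' for II, supporting them as a clade.
Only D, G, H, Q, and W show the derived state '0' for III, supporting them as a clade.
IV (derived state '1') is unique to H (autapomorphy; uninformative for grouping).
Only G, H, Q, and W show the derived state '1' for V, supporting them as a clade.
Most parsimonious ingroup topology: ((D,(((H,Q),W),G)),F).
The clade {H, Q} is supported by I: its derived state '1' occurs in exactly those taxa and in no other taxon (including the outgroup).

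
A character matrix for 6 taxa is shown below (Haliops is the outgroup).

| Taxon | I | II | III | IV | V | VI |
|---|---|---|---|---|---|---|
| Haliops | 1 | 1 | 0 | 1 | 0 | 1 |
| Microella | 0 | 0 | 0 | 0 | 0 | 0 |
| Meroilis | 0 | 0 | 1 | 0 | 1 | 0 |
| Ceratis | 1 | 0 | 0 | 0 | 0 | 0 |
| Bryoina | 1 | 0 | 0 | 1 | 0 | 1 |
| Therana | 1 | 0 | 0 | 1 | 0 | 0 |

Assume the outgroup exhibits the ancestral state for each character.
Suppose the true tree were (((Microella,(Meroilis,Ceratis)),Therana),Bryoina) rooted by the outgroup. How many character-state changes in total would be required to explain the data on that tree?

7

Map each character onto (((Microella,(Meroilis,Ceratis)),Therana),Bryoina) (rooted by Haliops) and count the minimum state changes it requires (Fitch parsimony):
I: 2; II: 1; III: 1; IV: 1; V: 1; VI: 1.
Total tree length = 7.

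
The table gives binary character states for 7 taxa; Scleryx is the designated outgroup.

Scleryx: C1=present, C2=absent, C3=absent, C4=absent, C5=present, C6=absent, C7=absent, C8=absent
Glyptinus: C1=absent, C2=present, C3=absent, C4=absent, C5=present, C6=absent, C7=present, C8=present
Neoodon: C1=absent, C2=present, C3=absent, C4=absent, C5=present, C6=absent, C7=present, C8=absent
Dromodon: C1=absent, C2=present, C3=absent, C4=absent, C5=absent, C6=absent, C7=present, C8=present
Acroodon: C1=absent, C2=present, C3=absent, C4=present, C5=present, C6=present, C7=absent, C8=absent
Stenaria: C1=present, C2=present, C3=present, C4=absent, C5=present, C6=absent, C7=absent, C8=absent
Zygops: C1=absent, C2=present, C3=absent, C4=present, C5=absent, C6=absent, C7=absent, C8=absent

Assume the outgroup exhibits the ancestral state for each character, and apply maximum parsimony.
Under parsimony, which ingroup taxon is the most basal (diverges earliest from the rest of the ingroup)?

Stenaria

Character polarity is set by the outgroup: the derived state is whichever differs from the outgroup's state, so for C1, C5 the derived state is 'absent', and for the remaining characters it is 'present'.
Only Acroodon, Dromodon, Glyptinus, Neoodon, and Zygops show the derived state 'absent' for C1, supporting them as a clade.
All ingroup taxa share the derived state 'present' for C2; it defines the ingroup but does not resolve relationships within it.
C3 (derived state 'present') is unique to Stenaria (autapomorphy; uninformative for grouping).
Only Acroodon and Zygops show the derived state 'present' for C4, supporting them as a clade.
C5 groups Dromodon and Zygops, which is incompatible with the clades supported by the remaining characters; treating it as convergent (homoplasy) costs fewer steps than any alternative tree.
C6 (derived state 'present') is unique to Acroodon (autapomorphy; uninformative for grouping).
C7: derived state 'present' in Dromodon, Glyptinus, and Neoodon only — synapomorphy for {Dromodon, Glyptinus, Neoodon}.
Only Dromodon and Glyptinus show the derived state 'present' for C8, supporting them as a clade.
Most parsimonious ingroup topology: ((((Glyptinus,Dromodon),Neoodon),(Acroodon,Zygops)),Stenaria).
Stenaria is sister to the clade containing all other ingroup taxa, so it is the earliest-diverging (most basal) ingroup lineage.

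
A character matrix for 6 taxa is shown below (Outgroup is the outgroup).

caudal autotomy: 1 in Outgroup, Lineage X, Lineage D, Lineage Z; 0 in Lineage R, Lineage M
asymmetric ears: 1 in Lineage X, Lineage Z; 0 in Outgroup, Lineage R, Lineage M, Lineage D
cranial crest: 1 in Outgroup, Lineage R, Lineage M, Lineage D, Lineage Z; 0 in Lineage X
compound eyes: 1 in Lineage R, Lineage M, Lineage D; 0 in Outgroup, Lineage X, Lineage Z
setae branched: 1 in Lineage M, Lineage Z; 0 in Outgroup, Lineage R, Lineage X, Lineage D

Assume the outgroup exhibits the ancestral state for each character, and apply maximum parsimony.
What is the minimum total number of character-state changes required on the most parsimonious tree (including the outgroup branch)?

6

Character polarity is set by the outgroup: the derived state is whichever differs from the outgroup's state, so for caudal autotomy, cranial crest the derived state is '0', and for the remaining characters it is '1'.
caudal autotomy: derived state '0' in Lineage M and Lineage R only — synapomorphy for {Lineage M, Lineage R}.
asymmetric ears: derived state '1' in Lineage X and Lineage Z only — synapomorphy for {Lineage X, Lineage Z}.
cranial crest: derived state '0' in Lineage X only — an autapomorphy, so it tells us nothing about relationships among taxa.
compound eyes (derived state '1') is shared by Lineage D, Lineage M, and Lineage R — a synapomorphy uniting that clade.
setae branched (state '1') occurs in Lineage M and Lineage Z but conflicts with the nesting implied by the other characters — most parsimoniously interpreted as homoplasy.
Most parsimonious ingroup topology: (((Lineage R,Lineage M),Lineage D),(Lineage X,Lineage Z)).
Changes per character on this tree: caudal autotomy: 1; asymmetric ears: 1; cranial crest: 1; compound eyes: 1; setae branched: 2.
Total = 6.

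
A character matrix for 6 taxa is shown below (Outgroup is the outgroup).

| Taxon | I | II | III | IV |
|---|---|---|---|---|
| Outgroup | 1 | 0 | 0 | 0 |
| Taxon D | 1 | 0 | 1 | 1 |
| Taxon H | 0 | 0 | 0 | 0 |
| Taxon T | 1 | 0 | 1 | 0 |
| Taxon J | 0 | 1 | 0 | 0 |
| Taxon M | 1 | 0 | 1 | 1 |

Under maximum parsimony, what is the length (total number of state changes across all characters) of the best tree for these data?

4

Character polarity is set by the outgroup: the derived state is whichever differs from the outgroup's state, so for I the derived state is '0', and for the remaining characters it is '1'.
I (derived state '0') is shared by Taxon H and Taxon J — a synapomorphy uniting that clade.
II (derived state '1') is unique to Taxon J (autapomorphy; uninformative for grouping).
Only Taxon D, Taxon M, and Taxon T show the derived state '1' for III, supporting them as a clade.
IV: derived state '1' in Taxon D and Taxon M only — synapomorphy for {Taxon D, Taxon M}.
Most parsimonious ingroup topology: (((Taxon D,Taxon M),Taxon T),(Taxon H,Taxon J)).
Changes per character on this tree: I: 1; II: 1; III: 1; IV: 1.
Total = 4.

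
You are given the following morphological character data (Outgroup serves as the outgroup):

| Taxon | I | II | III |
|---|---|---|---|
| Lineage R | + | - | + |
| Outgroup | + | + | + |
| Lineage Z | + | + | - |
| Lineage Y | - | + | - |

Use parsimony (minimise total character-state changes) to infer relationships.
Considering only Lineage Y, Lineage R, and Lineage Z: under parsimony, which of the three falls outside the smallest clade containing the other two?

Lineage R

The outgroup has state '+' for every character, so '-' is the derived state throughout.
I (derived state '-') is unique to Lineage Y (autapomorphy; uninformative for grouping).
II (derived state '-') is unique to Lineage R (autapomorphy; uninformative for grouping).
Only Lineage Y and Lineage Z show the derived state '-' for III, supporting them as a clade.
Most parsimonious ingroup topology: (Lineage R,(Lineage Y,Lineage Z)).
Lineage Y and Lineage Z share a more recent common ancestor with each other than either does with Lineage R, so Lineage R is the least closely related of the three.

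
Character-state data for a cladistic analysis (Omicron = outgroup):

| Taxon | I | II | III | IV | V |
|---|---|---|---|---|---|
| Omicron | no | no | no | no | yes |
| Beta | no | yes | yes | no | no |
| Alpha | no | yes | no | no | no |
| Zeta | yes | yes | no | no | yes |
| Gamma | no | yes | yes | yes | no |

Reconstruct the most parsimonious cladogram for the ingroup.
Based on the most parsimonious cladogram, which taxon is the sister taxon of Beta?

Character polarity is set by the outgroup: the derived state is whichever differs from the outgroup's state, so for V the derived state is 'no', and for the remaining characters it is 'yes'.
I: derived state 'yes' in Zeta only — an autapomorphy, so it tells us nothing about relationships among taxa.
All ingroup taxa share the derived state 'yes' for II; it defines the ingroup but does not resolve relationships within it.
III: derived state 'yes' in Beta and Gamma only — synapomorphy for {Beta, Gamma}.
IV (derived state 'yes') is unique to Gamma (autapomorphy; uninformative for grouping).
Only Alpha, Beta, and Gamma show the derived state 'no' for V, supporting them as a clade.
Most parsimonious ingroup topology: (((Beta,Gamma),Alpha),Zeta).
Beta and Gamma form a cherry on this tree, so they are sister taxa.

Gamma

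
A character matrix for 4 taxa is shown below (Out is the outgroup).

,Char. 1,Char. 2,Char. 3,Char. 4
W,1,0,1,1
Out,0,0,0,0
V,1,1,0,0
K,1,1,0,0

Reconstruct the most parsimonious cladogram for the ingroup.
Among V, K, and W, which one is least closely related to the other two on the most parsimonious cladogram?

The outgroup has state '0' for every character, so '1' is the derived state throughout.
Char. 1 (derived state '1') is shared by all ingroup taxa — unites the whole ingroup.
Char. 2: derived state '1' in K and V only — synapomorphy for {K, V}.
Char. 3: derived state '1' in W only — an autapomorphy, so it tells us nothing about relationships among taxa.
Char. 4: derived state '1' in W only — an autapomorphy, so it tells us nothing about relationships among taxa.
Most parsimonious ingroup topology: ((V,K),W).
V and K share a more recent common ancestor with each other than either does with W, so W is the least closely related of the three.

W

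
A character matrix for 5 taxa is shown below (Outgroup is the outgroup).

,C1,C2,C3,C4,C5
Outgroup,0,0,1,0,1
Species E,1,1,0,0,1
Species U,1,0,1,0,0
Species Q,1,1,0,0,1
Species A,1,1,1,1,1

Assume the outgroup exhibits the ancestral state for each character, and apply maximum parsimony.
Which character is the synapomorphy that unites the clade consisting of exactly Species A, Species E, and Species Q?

Character polarity is set by the outgroup: the derived state is whichever differs from the outgroup's state, so for C3, C5 the derived state is '0', and for the remaining characters it is '1'.
All ingroup taxa share the derived state '1' for C1; it defines the ingroup but does not resolve relationships within it.
C2: derived state '1' in Species A, Species E, and Species Q only — synapomorphy for {Species A, Species E, Species Q}.
C3: derived state '0' in Species E and Species Q only — synapomorphy for {Species E, Species Q}.
C4 (derived state '1') is unique to Species A (autapomorphy; uninformative for grouping).
C5: derived state '0' in Species U only — an autapomorphy, so it tells us nothing about relationships among taxa.
Most parsimonious ingroup topology: (((Species E,Species Q),Species A),Species U).
The clade {Species A, Species E, Species Q} is supported by C2: its derived state '1' occurs in exactly those taxa and in no other taxon (including the outgroup).

C2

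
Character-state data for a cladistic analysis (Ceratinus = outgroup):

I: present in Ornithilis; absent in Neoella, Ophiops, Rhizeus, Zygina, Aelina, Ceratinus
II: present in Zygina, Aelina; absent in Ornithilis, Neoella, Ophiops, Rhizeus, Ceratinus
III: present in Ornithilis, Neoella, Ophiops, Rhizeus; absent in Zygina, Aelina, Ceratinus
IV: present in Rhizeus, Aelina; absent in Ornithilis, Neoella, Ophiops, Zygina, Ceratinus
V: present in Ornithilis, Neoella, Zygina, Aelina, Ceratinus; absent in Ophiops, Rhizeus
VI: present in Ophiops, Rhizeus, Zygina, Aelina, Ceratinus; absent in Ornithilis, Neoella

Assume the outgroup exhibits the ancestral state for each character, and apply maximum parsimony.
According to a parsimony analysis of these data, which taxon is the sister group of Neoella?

Character polarity is set by the outgroup: the derived state is whichever differs from the outgroup's state, so for V, VI the derived state is 'absent', and for the remaining characters it is 'present'.
I (derived state 'present') is unique to Ornithilis (autapomorphy; uninformative for grouping).
Only Aelina and Zygina show the derived state 'present' for II, supporting them as a clade.
III: derived state 'present' in Neoella, Ophiops, Ornithilis, and Rhizeus only — synapomorphy for {Neoella, Ophiops, Ornithilis, Rhizeus}.
IV (state 'present') occurs in Aelina and Rhizeus but conflicts with the nesting implied by the other characters — most parsimoniously interpreted as homoplasy.
V: derived state 'absent' in Ophiops and Rhizeus only — synapomorphy for {Ophiops, Rhizeus}.
Only Neoella and Ornithilis show the derived state 'absent' for VI, supporting them as a clade.
Most parsimonious ingroup topology: ((Aelina,Zygina),((Rhizeus,Ophiops),(Ornithilis,Neoella))).
Neoella and Ornithilis form a cherry on this tree, so they are sister taxa.

Ornithilis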